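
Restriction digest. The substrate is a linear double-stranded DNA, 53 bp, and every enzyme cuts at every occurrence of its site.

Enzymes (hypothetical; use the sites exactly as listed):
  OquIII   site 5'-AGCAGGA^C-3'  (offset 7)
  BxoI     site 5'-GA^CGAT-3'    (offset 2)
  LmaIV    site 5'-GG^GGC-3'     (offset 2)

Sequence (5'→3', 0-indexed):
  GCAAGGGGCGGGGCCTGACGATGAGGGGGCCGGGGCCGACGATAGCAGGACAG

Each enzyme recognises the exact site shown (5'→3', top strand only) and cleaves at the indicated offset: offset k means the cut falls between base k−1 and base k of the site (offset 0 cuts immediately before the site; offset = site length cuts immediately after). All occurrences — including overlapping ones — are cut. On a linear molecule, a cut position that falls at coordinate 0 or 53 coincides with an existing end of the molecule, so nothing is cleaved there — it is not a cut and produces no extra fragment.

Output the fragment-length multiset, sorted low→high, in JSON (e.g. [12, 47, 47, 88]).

[3,5,6,6,6,7,9,11]

Per-enzyme occurrences:
  OquIII AGCAGGAC/7: at [43] ⇒ [50]
  BxoI GACGAT/2: at [16, 37] ⇒ [18, 39]
  LmaIV GGGGC/2: at [4, 9, 25, 31] ⇒ [6, 11, 27, 33]

All cut coordinates (distinct, sorted): [6, 11, 18, 27, 33, 39, 50]

Fragments:
  [0,6): 6 bp
  [6,11): 5 bp
  [11,18): 7 bp
  [18,27): 9 bp
  [27,33): 6 bp
  [33,39): 6 bp
  [39,50): 11 bp
  [50,53): 3 bp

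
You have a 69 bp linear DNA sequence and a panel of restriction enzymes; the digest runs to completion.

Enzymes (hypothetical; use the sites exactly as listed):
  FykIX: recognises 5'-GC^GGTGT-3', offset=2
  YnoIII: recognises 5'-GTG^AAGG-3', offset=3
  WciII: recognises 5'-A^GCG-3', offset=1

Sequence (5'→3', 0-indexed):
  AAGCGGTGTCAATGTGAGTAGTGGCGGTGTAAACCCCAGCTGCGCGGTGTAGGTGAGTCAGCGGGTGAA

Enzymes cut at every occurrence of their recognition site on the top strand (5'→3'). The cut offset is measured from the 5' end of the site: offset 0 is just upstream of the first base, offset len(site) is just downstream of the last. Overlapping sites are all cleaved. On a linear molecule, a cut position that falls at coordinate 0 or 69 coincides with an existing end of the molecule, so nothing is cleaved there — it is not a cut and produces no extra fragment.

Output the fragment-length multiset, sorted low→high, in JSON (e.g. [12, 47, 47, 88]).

Scan for sites:
  FykIX (GCGGTGT, off=2): starts [2, 23, 43] → cuts [4, 25, 45]
  YnoIII (GTGAAGG, off=3): no sites
  WciII (AGCG, off=1): starts [1, 59] → cuts [2, 60]

All cut coordinates (distinct, sorted): [2, 4, 25, 45, 60]

Fragment lengths:
  [0,2): 2 bp
  [2,4): 2 bp
  [4,25): 21 bp
  [25,45): 20 bp
  [45,60): 15 bp
  [60,69): 9 bp

[2,2,9,15,20,21]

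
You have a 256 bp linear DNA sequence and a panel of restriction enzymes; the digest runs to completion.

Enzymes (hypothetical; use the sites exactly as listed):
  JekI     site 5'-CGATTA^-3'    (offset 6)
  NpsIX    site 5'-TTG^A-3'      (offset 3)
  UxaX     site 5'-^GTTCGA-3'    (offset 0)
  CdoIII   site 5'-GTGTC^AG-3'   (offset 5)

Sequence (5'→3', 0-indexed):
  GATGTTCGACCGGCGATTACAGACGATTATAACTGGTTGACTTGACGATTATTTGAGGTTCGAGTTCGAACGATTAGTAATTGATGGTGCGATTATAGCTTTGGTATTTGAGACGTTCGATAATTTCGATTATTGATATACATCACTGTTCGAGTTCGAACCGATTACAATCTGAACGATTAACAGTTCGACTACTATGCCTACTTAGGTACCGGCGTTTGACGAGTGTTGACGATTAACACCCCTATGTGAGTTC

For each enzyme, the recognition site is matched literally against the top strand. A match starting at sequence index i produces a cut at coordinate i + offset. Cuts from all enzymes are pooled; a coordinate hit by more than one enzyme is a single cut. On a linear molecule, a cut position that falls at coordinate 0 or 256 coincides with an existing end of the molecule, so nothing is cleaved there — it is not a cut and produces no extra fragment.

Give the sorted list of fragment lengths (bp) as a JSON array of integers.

[2,3,3,3,4,4,5,6,6,7,7,7,10,10,10,12,12,13,14,15,15,16,18,18,36]

Scan for sites:
  JekI CGATTA/6: at [13, 23, 45, 70, 89, 126, 161, 176, 232] ⇒ [19, 29, 51, 76, 95, 132, 167, 182, 238]
  NpsIX TTGA/3: at [36, 41, 52, 80, 107, 132, 218, 228] ⇒ [39, 44, 55, 83, 110, 135, 221, 231]
  UxaX GTTCGA/0: at [3, 57, 63, 114, 147, 153, 185] ⇒ [3, 57, 63, 114, 147, 153, 185]
  CdoIII (GTGTCAG, off=5): no sites

Pooled cuts: [3, 19, 29, 39, 44, 51, 55, 57, 63, 76, 83, 95, 110, 114, 132, 135, 147, 153, 167, 182, 185, 221, 231, 238]

Fragment lengths:
  [0,3): 3 bp
  [3,19): 16 bp
  [19,29): 10 bp
  [29,39): 10 bp
  [39,44): 5 bp
  [44,51): 7 bp
  [51,55): 4 bp
  [55,57): 2 bp
  [57,63): 6 bp
  [63,76): 13 bp
  [76,83): 7 bp
  [83,95): 12 bp
  [95,110): 15 bp
  [110,114): 4 bp
  [114,132): 18 bp
  [132,135): 3 bp
  [135,147): 12 bp
  [147,153): 6 bp
  [153,167): 14 bp
  [167,182): 15 bp
  [182,185): 3 bp
  [185,221): 36 bp
  [221,231): 10 bp
  [231,238): 7 bp
  [238,256): 18 bp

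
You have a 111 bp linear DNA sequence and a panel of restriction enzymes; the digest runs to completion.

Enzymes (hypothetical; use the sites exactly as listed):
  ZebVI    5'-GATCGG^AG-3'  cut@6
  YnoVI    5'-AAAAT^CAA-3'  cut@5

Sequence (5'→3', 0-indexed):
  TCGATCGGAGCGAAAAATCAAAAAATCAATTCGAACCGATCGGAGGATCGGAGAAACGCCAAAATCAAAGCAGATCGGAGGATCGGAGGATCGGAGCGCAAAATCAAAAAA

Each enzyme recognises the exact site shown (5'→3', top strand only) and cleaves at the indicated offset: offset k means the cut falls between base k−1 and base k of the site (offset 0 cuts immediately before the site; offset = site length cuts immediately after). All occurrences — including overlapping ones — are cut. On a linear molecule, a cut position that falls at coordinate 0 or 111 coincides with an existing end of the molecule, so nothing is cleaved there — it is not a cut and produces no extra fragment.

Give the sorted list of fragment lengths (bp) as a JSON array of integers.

[7,8,8,8,8,8,10,10,13,14,17]

Scan for sites:
  ZebVI GATCGGAG/6: at [2, 37, 45, 72, 80, 88] ⇒ [8, 43, 51, 78, 86, 94]
  YnoVI AAAATCAA/5: at [13, 21, 60, 99] ⇒ [18, 26, 65, 104]

All cut coordinates (distinct, sorted): [8, 18, 26, 43, 51, 65, 78, 86, 94, 104]

Fragments:
  [0,8): 8 bp
  [8,18): 10 bp
  [18,26): 8 bp
  [26,43): 17 bp
  [43,51): 8 bp
  [51,65): 14 bp
  [65,78): 13 bp
  [78,86): 8 bp
  [86,94): 8 bp
  [94,104): 10 bp
  [104,111): 7 bp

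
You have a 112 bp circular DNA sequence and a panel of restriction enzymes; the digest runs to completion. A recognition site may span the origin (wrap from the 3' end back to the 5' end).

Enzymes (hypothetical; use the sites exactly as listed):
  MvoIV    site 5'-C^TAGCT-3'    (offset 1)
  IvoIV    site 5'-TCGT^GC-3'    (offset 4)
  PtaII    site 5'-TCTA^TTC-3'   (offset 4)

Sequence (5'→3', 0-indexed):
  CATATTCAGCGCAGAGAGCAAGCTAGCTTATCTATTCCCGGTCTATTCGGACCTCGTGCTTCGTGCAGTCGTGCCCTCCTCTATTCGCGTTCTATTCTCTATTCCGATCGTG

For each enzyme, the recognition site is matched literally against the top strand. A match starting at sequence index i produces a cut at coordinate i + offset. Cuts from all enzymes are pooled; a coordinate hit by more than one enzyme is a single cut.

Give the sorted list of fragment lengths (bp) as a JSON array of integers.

Per-enzyme occurrences:
  MvoIV CTAGCT/1: at [22] ⇒ [23]
  IvoIV TCGTGC/4: at [53, 60, 68, 107] ⇒ [57, 64, 72, 111]
  PtaII TCTATTC/4: at [30, 41, 79, 90, 97] ⇒ [34, 45, 83, 94, 101]

Pooled cuts: [23, 34, 45, 57, 64, 72, 83, 94, 101, 111]

Fragment lengths:
  23→34: 11 bp
  34→45: 11 bp
  45→57: 12 bp
  57→64: 7 bp
  64→72: 8 bp
  72→83: 11 bp
  83→94: 11 bp
  94→101: 7 bp
  101→111: 10 bp
  111→23 (wrap): 112-111+23 = 24 bp

[7,7,8,10,11,11,11,11,12,24]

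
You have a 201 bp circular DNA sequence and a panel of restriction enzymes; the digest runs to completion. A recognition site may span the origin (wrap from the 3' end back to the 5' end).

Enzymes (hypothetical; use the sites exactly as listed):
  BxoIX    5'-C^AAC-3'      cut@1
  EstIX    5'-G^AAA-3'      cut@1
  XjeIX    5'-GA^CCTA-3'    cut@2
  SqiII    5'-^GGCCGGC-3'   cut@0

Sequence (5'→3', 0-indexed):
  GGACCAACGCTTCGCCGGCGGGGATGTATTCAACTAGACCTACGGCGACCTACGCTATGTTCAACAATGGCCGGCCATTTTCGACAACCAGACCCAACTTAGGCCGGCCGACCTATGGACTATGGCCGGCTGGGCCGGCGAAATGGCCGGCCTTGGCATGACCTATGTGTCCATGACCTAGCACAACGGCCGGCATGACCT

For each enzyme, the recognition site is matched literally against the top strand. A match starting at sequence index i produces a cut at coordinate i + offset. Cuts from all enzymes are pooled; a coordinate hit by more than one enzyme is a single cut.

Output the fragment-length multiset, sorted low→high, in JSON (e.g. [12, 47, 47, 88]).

[3,4,6,6,7,8,8,9,10,10,10,12,14,15,17,17,19,26]

Per-enzyme occurrences:
  BxoIX CAAC/1: at [4, 30, 61, 84, 94, 183] ⇒ [5, 31, 62, 85, 95, 184]
  EstIX GAAA/1: at [139] ⇒ [140]
  XjeIX GACCTA/2: at [36, 46, 109, 159, 174] ⇒ [38, 48, 111, 161, 176]
  SqiII GGCCGGC/0: at [68, 101, 123, 132, 144, 187] ⇒ [68, 101, 123, 132, 144, 187]

Pooled cuts: [5, 31, 38, 48, 62, 68, 85, 95, 101, 111, 123, 132, 140, 144, 161, 176, 184, 187]

Fragments:
  5→31: 26 bp
  31→38: 7 bp
  38→48: 10 bp
  48→62: 14 bp
  62→68: 6 bp
  68→85: 17 bp
  85→95: 10 bp
  95→101: 6 bp
  101→111: 10 bp
  111→123: 12 bp
  123→132: 9 bp
  132→140: 8 bp
  140→144: 4 bp
  144→161: 17 bp
  161→176: 15 bp
  176→184: 8 bp
  184→187: 3 bp
  187→5 (wrap): 201-187+5 = 19 bp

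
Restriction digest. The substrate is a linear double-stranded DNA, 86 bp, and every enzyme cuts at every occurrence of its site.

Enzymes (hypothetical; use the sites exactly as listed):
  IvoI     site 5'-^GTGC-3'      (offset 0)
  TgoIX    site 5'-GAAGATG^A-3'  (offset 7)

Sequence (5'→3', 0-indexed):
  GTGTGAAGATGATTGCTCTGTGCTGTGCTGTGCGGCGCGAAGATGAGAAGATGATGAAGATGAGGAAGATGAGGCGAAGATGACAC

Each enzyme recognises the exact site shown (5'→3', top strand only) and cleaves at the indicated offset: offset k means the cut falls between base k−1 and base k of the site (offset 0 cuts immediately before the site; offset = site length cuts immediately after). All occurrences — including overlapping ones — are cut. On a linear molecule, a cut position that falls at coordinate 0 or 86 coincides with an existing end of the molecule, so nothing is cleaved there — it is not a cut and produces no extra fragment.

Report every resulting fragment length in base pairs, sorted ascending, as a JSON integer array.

Per-enzyme occurrences:
  IvoI GTGC/0: at [19, 24, 29] ⇒ [19, 24, 29]
  TgoIX GAAGATGA/7: at [4, 38, 46, 55, 64, 75] ⇒ [11, 45, 53, 62, 71, 82]

Pooled cuts: [11, 19, 24, 29, 45, 53, 62, 71, 82]

Fragments:
  [0,11): 11 bp
  [11,19): 8 bp
  [19,24): 5 bp
  [24,29): 5 bp
  [29,45): 16 bp
  [45,53): 8 bp
  [53,62): 9 bp
  [62,71): 9 bp
  [71,82): 11 bp
  [82,86): 4 bp

[4,5,5,8,8,9,9,11,11,16]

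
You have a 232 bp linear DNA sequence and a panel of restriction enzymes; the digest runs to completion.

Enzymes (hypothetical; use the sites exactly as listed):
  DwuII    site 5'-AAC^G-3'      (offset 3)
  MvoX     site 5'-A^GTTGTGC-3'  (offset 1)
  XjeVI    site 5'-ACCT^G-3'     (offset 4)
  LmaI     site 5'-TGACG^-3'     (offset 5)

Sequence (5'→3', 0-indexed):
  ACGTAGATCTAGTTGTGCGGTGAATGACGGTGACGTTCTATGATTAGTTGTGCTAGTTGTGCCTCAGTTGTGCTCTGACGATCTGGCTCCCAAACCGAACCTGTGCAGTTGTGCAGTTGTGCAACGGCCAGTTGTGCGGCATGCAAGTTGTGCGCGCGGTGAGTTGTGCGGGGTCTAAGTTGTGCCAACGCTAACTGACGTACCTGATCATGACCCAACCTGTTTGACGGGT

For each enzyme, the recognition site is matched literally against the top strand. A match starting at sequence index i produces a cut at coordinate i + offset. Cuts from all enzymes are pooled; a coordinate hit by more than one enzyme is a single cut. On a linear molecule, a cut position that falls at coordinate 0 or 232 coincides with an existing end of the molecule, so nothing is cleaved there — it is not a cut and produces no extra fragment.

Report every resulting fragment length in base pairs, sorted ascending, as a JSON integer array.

[3,5,5,5,6,8,8,9,10,11,11,11,11,11,14,16,16,16,16,18,22]

Per-enzyme occurrences:
  DwuII (AACG, off=3): starts [122, 186] → cuts [125, 189]
  MvoX (AGTTGTGC, off=1): starts [10, 45, 54, 65, 106, 114, 129, 145, 161, 177] → cuts [11, 46, 55, 66, 107, 115, 130, 146, 162, 178]
  XjeVI (ACCTG, off=4): starts [98, 201, 217] → cuts [102, 205, 221]
  LmaI (TGACG, off=5): starts [24, 30, 75, 195, 224] → cuts [29, 35, 80, 200, 229]

Pooled cuts: [11, 29, 35, 46, 55, 66, 80, 102, 107, 115, 125, 130, 146, 162, 178, 189, 200, 205, 221, 229]

Fragments:
  [0,11): 11 bp
  [11,29): 18 bp
  [29,35): 6 bp
  [35,46): 11 bp
  [46,55): 9 bp
  [55,66): 11 bp
  [66,80): 14 bp
  [80,102): 22 bp
  [102,107): 5 bp
  [107,115): 8 bp
  [115,125): 10 bp
  [125,130): 5 bp
  [130,146): 16 bp
  [146,162): 16 bp
  [162,178): 16 bp
  [178,189): 11 bp
  [189,200): 11 bp
  [200,205): 5 bp
  [205,221): 16 bp
  [221,229): 8 bp
  [229,232): 3 bp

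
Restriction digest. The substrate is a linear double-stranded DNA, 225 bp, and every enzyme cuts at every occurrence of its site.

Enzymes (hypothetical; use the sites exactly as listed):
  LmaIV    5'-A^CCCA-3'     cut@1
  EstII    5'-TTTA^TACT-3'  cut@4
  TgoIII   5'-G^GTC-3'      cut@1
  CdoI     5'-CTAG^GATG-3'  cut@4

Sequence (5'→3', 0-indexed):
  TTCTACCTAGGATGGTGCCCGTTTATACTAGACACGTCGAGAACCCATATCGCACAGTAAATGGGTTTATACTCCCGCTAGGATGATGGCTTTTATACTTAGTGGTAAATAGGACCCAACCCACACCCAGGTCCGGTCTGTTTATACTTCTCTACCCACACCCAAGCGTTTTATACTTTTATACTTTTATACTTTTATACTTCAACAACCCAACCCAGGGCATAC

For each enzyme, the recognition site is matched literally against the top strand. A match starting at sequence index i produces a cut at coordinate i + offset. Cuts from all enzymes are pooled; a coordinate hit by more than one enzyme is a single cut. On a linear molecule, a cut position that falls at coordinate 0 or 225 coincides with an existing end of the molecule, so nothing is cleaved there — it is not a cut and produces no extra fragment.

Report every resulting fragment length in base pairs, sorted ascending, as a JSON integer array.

[5,5,5,5,6,6,8,8,8,9,10,10,11,12,12,13,14,15,18,19,26]

Per-enzyme occurrences:
  LmaIV (ACCCA, off=1): starts [42, 113, 118, 124, 153, 159, 207, 212] → cuts [43, 114, 119, 125, 154, 160, 208, 213]
  EstII (TTTATACT, off=4): starts [21, 65, 91, 140, 169, 177, 185, 193] → cuts [25, 69, 95, 144, 173, 181, 189, 197]
  TgoIII (GGTC, off=1): starts [129, 134] → cuts [130, 135]
  CdoI (CTAGGATG, off=4): starts [6, 77] → cuts [10, 81]

Pooled cuts: [10, 25, 43, 69, 81, 95, 114, 119, 125, 130, 135, 144, 154, 160, 173, 181, 189, 197, 208, 213]

Fragment lengths:
  [0,10): 10 bp
  [10,25): 15 bp
  [25,43): 18 bp
  [43,69): 26 bp
  [69,81): 12 bp
  [81,95): 14 bp
  [95,114): 19 bp
  [114,119): 5 bp
  [119,125): 6 bp
  [125,130): 5 bp
  [130,135): 5 bp
  [135,144): 9 bp
  [144,154): 10 bp
  [154,160): 6 bp
  [160,173): 13 bp
  [173,181): 8 bp
  [181,189): 8 bp
  [189,197): 8 bp
  [197,208): 11 bp
  [208,213): 5 bp
  [213,225): 12 bp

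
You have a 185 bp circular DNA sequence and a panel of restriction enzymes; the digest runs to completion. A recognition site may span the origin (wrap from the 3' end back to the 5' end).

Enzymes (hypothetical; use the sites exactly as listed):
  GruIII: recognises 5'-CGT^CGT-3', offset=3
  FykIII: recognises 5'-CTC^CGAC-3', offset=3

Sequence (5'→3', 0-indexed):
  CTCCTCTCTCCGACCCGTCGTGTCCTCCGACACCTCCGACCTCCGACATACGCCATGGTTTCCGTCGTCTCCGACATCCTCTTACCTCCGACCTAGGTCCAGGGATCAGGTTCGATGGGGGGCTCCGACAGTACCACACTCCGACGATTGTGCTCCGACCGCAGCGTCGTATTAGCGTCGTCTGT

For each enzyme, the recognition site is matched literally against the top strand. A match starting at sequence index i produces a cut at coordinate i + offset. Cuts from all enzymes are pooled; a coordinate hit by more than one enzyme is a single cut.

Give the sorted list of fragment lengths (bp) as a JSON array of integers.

Site scan:
  GruIII CGTCGT/3: at [15, 62, 164, 175] ⇒ [18, 65, 167, 178]
  FykIII CTCCGAC/3: at [7, 24, 33, 40, 68, 85, 122, 138, 152] ⇒ [10, 27, 36, 43, 71, 88, 125, 141, 155]

Pooled cuts: [10, 18, 27, 36, 43, 65, 71, 88, 125, 141, 155, 167, 178]

Fragment lengths:
  10→18: 8 bp
  18→27: 9 bp
  27→36: 9 bp
  36→43: 7 bp
  43→65: 22 bp
  65→71: 6 bp
  71→88: 17 bp
  88→125: 37 bp
  125→141: 16 bp
  141→155: 14 bp
  155→167: 12 bp
  167→178: 11 bp
  178→10 (wrap): 185-178+10 = 17 bp

[6,7,8,9,9,11,12,14,16,17,17,22,37]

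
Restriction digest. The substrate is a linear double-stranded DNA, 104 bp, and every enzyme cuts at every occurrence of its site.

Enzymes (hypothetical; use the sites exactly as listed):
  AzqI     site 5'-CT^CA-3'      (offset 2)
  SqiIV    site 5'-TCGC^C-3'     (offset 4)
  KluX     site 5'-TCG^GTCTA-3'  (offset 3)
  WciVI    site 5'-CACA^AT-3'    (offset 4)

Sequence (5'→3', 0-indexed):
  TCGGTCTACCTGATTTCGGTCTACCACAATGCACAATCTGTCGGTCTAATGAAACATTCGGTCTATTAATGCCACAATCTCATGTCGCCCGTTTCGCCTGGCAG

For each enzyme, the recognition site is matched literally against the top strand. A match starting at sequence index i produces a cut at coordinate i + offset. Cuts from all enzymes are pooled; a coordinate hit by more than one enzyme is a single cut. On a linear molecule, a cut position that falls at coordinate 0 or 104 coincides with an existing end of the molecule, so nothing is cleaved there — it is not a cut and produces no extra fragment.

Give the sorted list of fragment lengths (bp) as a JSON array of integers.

[3,4,7,7,8,8,9,10,15,16,17]

Per-enzyme occurrences:
  AzqI (CTCA, off=2): starts [78] → cuts [80]
  SqiIV (TCGCC, off=4): starts [84, 93] → cuts [88, 97]
  KluX (TCGGTCTA, off=3): starts [0, 15, 40, 57] → cuts [3, 18, 43, 60]
  WciVI (CACAAT, off=4): starts [24, 31, 72] → cuts [28, 35, 76]

Pooled cuts: [3, 18, 28, 35, 43, 60, 76, 80, 88, 97]

Fragments:
  [0,3): 3 bp
  [3,18): 15 bp
  [18,28): 10 bp
  [28,35): 7 bp
  [35,43): 8 bp
  [43,60): 17 bp
  [60,76): 16 bp
  [76,80): 4 bp
  [80,88): 8 bp
  [88,97): 9 bp
  [97,104): 7 bp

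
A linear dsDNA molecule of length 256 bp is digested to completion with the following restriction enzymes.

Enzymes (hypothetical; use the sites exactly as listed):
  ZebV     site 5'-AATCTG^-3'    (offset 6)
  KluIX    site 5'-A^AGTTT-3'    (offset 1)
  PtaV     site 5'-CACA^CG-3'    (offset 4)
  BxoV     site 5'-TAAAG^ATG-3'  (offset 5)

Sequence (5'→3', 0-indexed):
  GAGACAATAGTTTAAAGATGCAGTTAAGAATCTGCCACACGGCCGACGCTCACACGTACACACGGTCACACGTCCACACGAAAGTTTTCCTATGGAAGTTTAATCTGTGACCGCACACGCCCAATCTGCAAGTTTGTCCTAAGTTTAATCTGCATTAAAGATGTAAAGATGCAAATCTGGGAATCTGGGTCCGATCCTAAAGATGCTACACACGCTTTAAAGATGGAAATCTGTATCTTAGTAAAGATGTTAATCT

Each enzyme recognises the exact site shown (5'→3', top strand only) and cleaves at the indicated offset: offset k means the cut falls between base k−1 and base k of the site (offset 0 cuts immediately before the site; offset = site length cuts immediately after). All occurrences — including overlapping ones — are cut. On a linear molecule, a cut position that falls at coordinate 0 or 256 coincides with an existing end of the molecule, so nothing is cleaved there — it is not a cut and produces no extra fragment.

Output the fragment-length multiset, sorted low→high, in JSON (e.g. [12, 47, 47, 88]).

[2,4,5,8,8,8,8,8,8,10,10,10,10,11,11,11,11,11,11,13,14,15,15,17,17]

Per-enzyme occurrences:
  ZebV (AATCTG, off=6): starts [28, 101, 122, 146, 173, 181, 227] → cuts [34, 107, 128, 152, 179, 187, 233]
  KluIX (AAGTTT, off=1): starts [81, 95, 129, 140] → cuts [82, 96, 130, 141]
  PtaV (CACACG, off=4): starts [35, 50, 58, 66, 74, 113, 208] → cuts [39, 54, 62, 70, 78, 117, 212]
  BxoV (TAAAGATG, off=5): starts [12, 155, 163, 197, 217, 241] → cuts [17, 160, 168, 202, 222, 246]

All cut coordinates (distinct, sorted): [17, 34, 39, 54, 62, 70, 78, 82, 96, 107, 117, 128, 130, 141, 152, 160, 168, 179, 187, 202, 212, 222, 233, 246]

Fragment lengths:
  [0,17): 17 bp
  [17,34): 17 bp
  [34,39): 5 bp
  [39,54): 15 bp
  [54,62): 8 bp
  [62,70): 8 bp
  [70,78): 8 bp
  [78,82): 4 bp
  [82,96): 14 bp
  [96,107): 11 bp
  [107,117): 10 bp
  [117,128): 11 bp
  [128,130): 2 bp
  [130,141): 11 bp
  [141,152): 11 bp
  [152,160): 8 bp
  [160,168): 8 bp
  [168,179): 11 bp
  [179,187): 8 bp
  [187,202): 15 bp
  [202,212): 10 bp
  [212,222): 10 bp
  [222,233): 11 bp
  [233,246): 13 bp
  [246,256): 10 bp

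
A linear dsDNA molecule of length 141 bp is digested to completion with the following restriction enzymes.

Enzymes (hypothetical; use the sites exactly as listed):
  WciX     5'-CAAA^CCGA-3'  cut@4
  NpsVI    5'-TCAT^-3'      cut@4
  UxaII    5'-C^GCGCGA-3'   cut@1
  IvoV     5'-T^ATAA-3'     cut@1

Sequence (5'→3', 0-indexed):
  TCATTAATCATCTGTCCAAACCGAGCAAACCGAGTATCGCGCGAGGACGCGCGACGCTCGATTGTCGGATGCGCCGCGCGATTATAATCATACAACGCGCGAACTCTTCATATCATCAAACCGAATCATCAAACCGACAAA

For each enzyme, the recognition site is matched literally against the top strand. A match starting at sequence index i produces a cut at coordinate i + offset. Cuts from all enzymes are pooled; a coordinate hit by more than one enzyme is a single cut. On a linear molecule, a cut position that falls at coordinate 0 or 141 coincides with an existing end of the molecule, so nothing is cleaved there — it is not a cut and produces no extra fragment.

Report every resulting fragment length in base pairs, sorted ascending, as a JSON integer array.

[4,4,4,5,5,7,8,8,8,9,9,9,9,10,15,27]

Site scan:
  WciX (CAAACCGA, off=4): starts [16, 25, 116, 129] → cuts [20, 29, 120, 133]
  NpsVI (TCAT, off=4): starts [0, 7, 87, 107, 112, 125] → cuts [4, 11, 91, 111, 116, 129]
  UxaII (CGCGCGA, off=1): starts [37, 47, 74, 95] → cuts [38, 48, 75, 96]
  IvoV (TATAA, off=1): starts [82] → cuts [83]

Pooled cuts: [4, 11, 20, 29, 38, 48, 75, 83, 91, 96, 111, 116, 120, 129, 133]

Fragments:
  [0,4): 4 bp
  [4,11): 7 bp
  [11,20): 9 bp
  [20,29): 9 bp
  [29,38): 9 bp
  [38,48): 10 bp
  [48,75): 27 bp
  [75,83): 8 bp
  [83,91): 8 bp
  [91,96): 5 bp
  [96,111): 15 bp
  [111,116): 5 bp
  [116,120): 4 bp
  [120,129): 9 bp
  [129,133): 4 bp
  [133,141): 8 bp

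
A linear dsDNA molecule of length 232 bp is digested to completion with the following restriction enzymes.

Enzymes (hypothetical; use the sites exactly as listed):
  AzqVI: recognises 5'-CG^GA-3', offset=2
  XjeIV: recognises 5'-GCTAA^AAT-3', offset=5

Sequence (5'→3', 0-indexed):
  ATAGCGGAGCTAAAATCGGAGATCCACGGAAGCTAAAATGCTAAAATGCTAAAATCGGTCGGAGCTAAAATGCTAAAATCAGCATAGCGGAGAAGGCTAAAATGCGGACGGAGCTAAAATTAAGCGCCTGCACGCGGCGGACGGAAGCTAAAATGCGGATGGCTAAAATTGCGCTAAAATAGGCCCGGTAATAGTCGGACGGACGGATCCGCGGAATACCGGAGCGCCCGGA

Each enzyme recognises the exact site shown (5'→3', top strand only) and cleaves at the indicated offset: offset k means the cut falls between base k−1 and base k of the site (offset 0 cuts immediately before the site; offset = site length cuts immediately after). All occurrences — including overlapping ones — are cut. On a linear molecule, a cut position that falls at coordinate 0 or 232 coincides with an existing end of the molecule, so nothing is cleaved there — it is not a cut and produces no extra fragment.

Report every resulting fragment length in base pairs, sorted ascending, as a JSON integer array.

[2,4,4,4,4,5,6,6,6,7,7,7,8,8,8,8,8,8,8,9,9,9,10,11,11,13,20,22]

Site scan:
  AzqVI CGGA/2: at [4, 16, 26, 59, 87, 104, 108, 137, 141, 155, 195, 199, 203, 211, 219, 228] ⇒ [6, 18, 28, 61, 89, 106, 110, 139, 143, 157, 197, 201, 205, 213, 221, 230]
  XjeIV GCTAAAAT/5: at [8, 31, 39, 47, 63, 71, 95, 112, 146, 161, 172] ⇒ [13, 36, 44, 52, 68, 76, 100, 117, 151, 166, 177]

All cut coordinates (distinct, sorted): [6, 13, 18, 28, 36, 44, 52, 61, 68, 76, 89, 100, 106, 110, 117, 139, 143, 151, 157, 166, 177, 197, 201, 205, 213, 221, 230]

Fragments:
  [0,6): 6 bp
  [6,13): 7 bp
  [13,18): 5 bp
  [18,28): 10 bp
  [28,36): 8 bp
  [36,44): 8 bp
  [44,52): 8 bp
  [52,61): 9 bp
  [61,68): 7 bp
  [68,76): 8 bp
  [76,89): 13 bp
  [89,100): 11 bp
  [100,106): 6 bp
  [106,110): 4 bp
  [110,117): 7 bp
  [117,139): 22 bp
  [139,143): 4 bp
  [143,151): 8 bp
  [151,157): 6 bp
  [157,166): 9 bp
  [166,177): 11 bp
  [177,197): 20 bp
  [197,201): 4 bp
  [201,205): 4 bp
  [205,213): 8 bp
  [213,221): 8 bp
  [221,230): 9 bp
  [230,232): 2 bp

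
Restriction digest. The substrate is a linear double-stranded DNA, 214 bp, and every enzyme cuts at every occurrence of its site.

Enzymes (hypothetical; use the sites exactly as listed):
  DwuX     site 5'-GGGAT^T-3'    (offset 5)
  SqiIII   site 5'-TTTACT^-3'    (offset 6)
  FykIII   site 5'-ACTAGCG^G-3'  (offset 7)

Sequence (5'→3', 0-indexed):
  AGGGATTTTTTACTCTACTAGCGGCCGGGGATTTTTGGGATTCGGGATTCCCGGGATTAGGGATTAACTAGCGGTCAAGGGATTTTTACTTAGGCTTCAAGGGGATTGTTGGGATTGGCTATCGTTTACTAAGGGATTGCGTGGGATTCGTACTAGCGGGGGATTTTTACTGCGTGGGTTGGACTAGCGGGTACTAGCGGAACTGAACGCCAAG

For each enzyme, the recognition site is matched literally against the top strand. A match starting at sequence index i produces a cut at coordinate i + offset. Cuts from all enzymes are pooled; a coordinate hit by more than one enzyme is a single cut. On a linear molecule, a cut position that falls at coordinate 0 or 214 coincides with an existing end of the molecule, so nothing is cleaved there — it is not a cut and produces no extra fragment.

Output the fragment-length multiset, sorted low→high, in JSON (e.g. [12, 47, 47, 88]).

[6,6,7,7,7,7,7,8,9,9,9,9,9,9,10,10,10,11,15,15,16,18]

Scan for sites:
  DwuX (GGGATT, off=5): starts [1, 27, 36, 43, 52, 59, 78, 101, 110, 132, 142, 159] → cuts [6, 32, 41, 48, 57, 64, 83, 106, 115, 137, 147, 164]
  SqiIII (TTTACT, off=6): starts [8, 84, 124, 165] → cuts [14, 90, 130, 171]
  FykIII (ACTAGCGG, off=7): starts [16, 66, 151, 182, 192] → cuts [23, 73, 158, 189, 199]

Pooled cuts: [6, 14, 23, 32, 41, 48, 57, 64, 73, 83, 90, 106, 115, 130, 137, 147, 158, 164, 171, 189, 199]

Fragment lengths:
  [0,6): 6 bp
  [6,14): 8 bp
  [14,23): 9 bp
  [23,32): 9 bp
  [32,41): 9 bp
  [41,48): 7 bp
  [48,57): 9 bp
  [57,64): 7 bp
  [64,73): 9 bp
  [73,83): 10 bp
  [83,90): 7 bp
  [90,106): 16 bp
  [106,115): 9 bp
  [115,130): 15 bp
  [130,137): 7 bp
  [137,147): 10 bp
  [147,158): 11 bp
  [158,164): 6 bp
  [164,171): 7 bp
  [171,189): 18 bp
  [189,199): 10 bp
  [199,214): 15 bp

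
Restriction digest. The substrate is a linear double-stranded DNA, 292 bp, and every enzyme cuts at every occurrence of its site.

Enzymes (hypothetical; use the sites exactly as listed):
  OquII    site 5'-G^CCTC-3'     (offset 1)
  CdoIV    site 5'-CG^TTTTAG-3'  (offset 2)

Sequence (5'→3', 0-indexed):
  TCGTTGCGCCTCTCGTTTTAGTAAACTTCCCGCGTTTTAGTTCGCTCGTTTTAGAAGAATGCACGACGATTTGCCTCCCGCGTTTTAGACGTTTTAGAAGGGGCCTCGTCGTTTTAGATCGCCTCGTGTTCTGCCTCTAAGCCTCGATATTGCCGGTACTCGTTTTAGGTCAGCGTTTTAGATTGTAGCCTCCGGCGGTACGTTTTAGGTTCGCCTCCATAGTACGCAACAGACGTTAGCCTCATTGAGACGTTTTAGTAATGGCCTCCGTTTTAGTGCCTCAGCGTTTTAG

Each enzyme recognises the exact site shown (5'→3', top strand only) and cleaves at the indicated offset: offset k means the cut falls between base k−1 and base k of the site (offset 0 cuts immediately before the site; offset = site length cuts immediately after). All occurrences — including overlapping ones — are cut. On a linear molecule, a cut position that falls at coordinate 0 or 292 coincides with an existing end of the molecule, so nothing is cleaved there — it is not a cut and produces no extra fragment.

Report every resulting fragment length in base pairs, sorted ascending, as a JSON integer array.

Per-enzyme occurrences:
  OquII GCCTC/1: at [7, 72, 102, 120, 132, 140, 187, 212, 238, 263, 277] ⇒ [8, 73, 103, 121, 133, 141, 188, 213, 239, 264, 278]
  CdoIV CGTTTTAG/2: at [13, 32, 46, 80, 89, 109, 160, 173, 200, 250, 268, 284] ⇒ [15, 34, 48, 82, 91, 111, 162, 175, 202, 252, 270, 286]

All cut coordinates (distinct, sorted): [8, 15, 34, 48, 73, 82, 91, 103, 111, 121, 133, 141, 162, 175, 188, 202, 213, 239, 252, 264, 270, 278, 286]

Fragment lengths:
  [0,8): 8 bp
  [8,15): 7 bp
  [15,34): 19 bp
  [34,48): 14 bp
  [48,73): 25 bp
  [73,82): 9 bp
  [82,91): 9 bp
  [91,103): 12 bp
  [103,111): 8 bp
  [111,121): 10 bp
  [121,133): 12 bp
  [133,141): 8 bp
  [141,162): 21 bp
  [162,175): 13 bp
  [175,188): 13 bp
  [188,202): 14 bp
  [202,213): 11 bp
  [213,239): 26 bp
  [239,252): 13 bp
  [252,264): 12 bp
  [264,270): 6 bp
  [270,278): 8 bp
  [278,286): 8 bp
  [286,292): 6 bp

[6,6,7,8,8,8,8,8,9,9,10,11,12,12,12,13,13,13,14,14,19,21,25,26]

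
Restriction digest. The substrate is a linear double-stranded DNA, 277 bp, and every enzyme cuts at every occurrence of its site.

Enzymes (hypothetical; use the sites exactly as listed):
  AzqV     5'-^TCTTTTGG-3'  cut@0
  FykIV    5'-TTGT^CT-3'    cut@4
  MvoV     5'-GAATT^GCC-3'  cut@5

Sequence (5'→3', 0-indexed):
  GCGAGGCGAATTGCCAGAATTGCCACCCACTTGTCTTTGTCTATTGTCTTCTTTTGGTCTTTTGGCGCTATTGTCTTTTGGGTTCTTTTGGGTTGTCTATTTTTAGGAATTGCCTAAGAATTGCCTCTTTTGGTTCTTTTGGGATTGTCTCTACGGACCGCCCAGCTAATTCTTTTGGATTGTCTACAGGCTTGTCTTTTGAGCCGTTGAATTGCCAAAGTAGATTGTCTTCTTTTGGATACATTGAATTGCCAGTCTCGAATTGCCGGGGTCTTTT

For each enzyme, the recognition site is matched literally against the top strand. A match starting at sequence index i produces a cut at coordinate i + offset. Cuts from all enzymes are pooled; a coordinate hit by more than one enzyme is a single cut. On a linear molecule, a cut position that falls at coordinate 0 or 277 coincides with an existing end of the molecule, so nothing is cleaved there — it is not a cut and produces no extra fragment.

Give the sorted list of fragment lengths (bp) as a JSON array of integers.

[1,2,2,3,6,7,8,9,9,9,11,12,12,13,13,13,13,14,14,15,15,16,18,20,22]

Site scan:
  AzqV TCTTTTGG/0: at [49, 57, 73, 83, 125, 134, 170, 230] ⇒ [49, 57, 73, 83, 125, 134, 170, 230]
  FykIV TTGTCT/4: at [30, 36, 43, 70, 92, 144, 179, 191, 224] ⇒ [34, 40, 47, 74, 96, 148, 183, 195, 228]
  MvoV GAATTGCC/5: at [7, 16, 106, 117, 208, 245, 259] ⇒ [12, 21, 111, 122, 213, 250, 264]

Pooled cuts: [12, 21, 34, 40, 47, 49, 57, 73, 74, 83, 96, 111, 122, 125, 134, 148, 170, 183, 195, 213, 228, 230, 250, 264]

Fragment lengths:
  [0,12): 12 bp
  [12,21): 9 bp
  [21,34): 13 bp
  [34,40): 6 bp
  [40,47): 7 bp
  [47,49): 2 bp
  [49,57): 8 bp
  [57,73): 16 bp
  [73,74): 1 bp
  [74,83): 9 bp
  [83,96): 13 bp
  [96,111): 15 bp
  [111,122): 11 bp
  [122,125): 3 bp
  [125,134): 9 bp
  [134,148): 14 bp
  [148,170): 22 bp
  [170,183): 13 bp
  [183,195): 12 bp
  [195,213): 18 bp
  [213,228): 15 bp
  [228,230): 2 bp
  [230,250): 20 bp
  [250,264): 14 bp
  [264,277): 13 bp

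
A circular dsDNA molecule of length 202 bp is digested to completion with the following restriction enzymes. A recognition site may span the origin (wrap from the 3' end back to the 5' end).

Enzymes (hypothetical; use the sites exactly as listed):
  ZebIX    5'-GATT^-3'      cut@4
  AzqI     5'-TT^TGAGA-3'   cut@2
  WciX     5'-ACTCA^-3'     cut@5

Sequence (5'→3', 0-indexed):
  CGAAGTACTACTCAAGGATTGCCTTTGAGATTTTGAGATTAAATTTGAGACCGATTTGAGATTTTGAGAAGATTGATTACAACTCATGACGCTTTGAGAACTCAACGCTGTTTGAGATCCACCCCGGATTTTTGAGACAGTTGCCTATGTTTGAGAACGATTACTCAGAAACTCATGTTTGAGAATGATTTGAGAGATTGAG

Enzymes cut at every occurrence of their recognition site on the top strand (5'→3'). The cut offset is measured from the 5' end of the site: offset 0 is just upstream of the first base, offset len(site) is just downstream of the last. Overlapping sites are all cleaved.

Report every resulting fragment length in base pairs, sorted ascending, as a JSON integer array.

[1,1,2,4,4,5,5,5,6,7,7,7,8,8,8,8,9,10,10,11,11,11,17,18,19]

Scan for sites:
  ZebIX GATT/4: at [16, 28, 36, 52, 59, 70, 74, 126, 158, 186, 195] ⇒ [20, 32, 40, 56, 63, 74, 78, 130, 162, 190, 199]
  AzqI TTTGAGA/2: at [23, 31, 43, 54, 62, 92, 110, 130, 149, 177, 188] ⇒ [25, 33, 45, 56, 64, 94, 112, 132, 151, 179, 190]
  WciX ACTCA/5: at [9, 81, 99, 162, 170] ⇒ [14, 86, 104, 167, 175]

Pooled cuts: [14, 20, 25, 32, 33, 40, 45, 56, 63, 64, 74, 78, 86, 94, 104, 112, 130, 132, 151, 162, 167, 175, 179, 190, 199]

Fragments:
  14→20: 6 bp
  20→25: 5 bp
  25→32: 7 bp
  32→33: 1 bp
  33→40: 7 bp
  40→45: 5 bp
  45→56: 11 bp
  56→63: 7 bp
  63→64: 1 bp
  64→74: 10 bp
  74→78: 4 bp
  78→86: 8 bp
  86→94: 8 bp
  94→104: 10 bp
  104→112: 8 bp
  112→130: 18 bp
  130→132: 2 bp
  132→151: 19 bp
  151→162: 11 bp
  162→167: 5 bp
  167→175: 8 bp
  175→179: 4 bp
  179→190: 11 bp
  190→199: 9 bp
  199→14 (wrap): 202-199+14 = 17 bp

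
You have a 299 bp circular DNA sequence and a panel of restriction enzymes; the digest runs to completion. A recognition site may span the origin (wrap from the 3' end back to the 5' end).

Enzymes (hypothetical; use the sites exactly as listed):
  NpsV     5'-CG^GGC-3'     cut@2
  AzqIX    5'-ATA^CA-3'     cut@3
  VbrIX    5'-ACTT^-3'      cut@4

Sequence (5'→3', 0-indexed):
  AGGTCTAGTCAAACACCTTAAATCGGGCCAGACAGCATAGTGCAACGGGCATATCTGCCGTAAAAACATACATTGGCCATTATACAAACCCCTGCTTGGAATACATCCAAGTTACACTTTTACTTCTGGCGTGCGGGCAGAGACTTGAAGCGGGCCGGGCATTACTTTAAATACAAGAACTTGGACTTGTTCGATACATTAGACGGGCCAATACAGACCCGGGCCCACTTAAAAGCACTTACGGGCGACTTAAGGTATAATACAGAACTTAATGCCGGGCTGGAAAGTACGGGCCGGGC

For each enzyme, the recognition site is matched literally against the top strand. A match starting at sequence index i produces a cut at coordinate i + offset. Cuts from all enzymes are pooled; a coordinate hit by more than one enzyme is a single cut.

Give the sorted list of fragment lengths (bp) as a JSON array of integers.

Scan for sites:
  NpsV CGGGC/2: at [23, 45, 133, 150, 155, 203, 219, 241, 275, 289, 294] ⇒ [25, 47, 135, 152, 157, 205, 221, 243, 277, 291, 296]
  AzqIX ATACA/3: at [67, 81, 100, 170, 193, 210, 259] ⇒ [70, 84, 103, 173, 196, 213, 262]
  VbrIX ACTT/4: at [115, 121, 142, 163, 178, 184, 226, 236, 247, 266] ⇒ [119, 125, 146, 167, 182, 188, 230, 240, 251, 270]

All cut coordinates (distinct, sorted): [25, 47, 70, 84, 103, 119, 125, 135, 146, 152, 157, 167, 173, 182, 188, 196, 205, 213, 221, 230, 240, 243, 251, 262, 270, 277, 291, 296]

Fragments:
  25→47: 22 bp
  47→70: 23 bp
  70→84: 14 bp
  84→103: 19 bp
  103→119: 16 bp
  119→125: 6 bp
  125→135: 10 bp
  135→146: 11 bp
  146→152: 6 bp
  152→157: 5 bp
  157→167: 10 bp
  167→173: 6 bp
  173→182: 9 bp
  182→188: 6 bp
  188→196: 8 bp
  196→205: 9 bp
  205→213: 8 bp
  213→221: 8 bp
  221→230: 9 bp
  230→240: 10 bp
  240→243: 3 bp
  243→251: 8 bp
  251→262: 11 bp
  262→270: 8 bp
  270→277: 7 bp
  277→291: 14 bp
  291→296: 5 bp
  296→25 (wrap): 299-296+25 = 28 bp

[3,5,5,6,6,6,6,7,8,8,8,8,8,9,9,9,10,10,10,11,11,14,14,16,19,22,23,28]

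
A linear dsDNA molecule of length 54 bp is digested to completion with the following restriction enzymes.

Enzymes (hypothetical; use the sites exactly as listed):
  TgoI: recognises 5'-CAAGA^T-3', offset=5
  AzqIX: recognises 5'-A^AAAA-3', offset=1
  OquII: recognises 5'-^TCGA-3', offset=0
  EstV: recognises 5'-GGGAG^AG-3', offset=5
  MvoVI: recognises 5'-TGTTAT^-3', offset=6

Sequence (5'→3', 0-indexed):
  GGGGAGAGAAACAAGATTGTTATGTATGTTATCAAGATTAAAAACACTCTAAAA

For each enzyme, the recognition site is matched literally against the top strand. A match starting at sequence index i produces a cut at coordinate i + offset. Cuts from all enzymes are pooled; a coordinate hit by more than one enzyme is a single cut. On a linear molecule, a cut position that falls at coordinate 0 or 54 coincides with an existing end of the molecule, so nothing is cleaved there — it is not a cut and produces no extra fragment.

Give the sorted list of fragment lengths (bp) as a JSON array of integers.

Per-enzyme occurrences:
  TgoI CAAGAT/5: at [11, 32] ⇒ [16, 37]
  AzqIX AAAAA/1: at [39] ⇒ [40]
  OquII (TCGA, off=0): no sites
  EstV GGGAGAG/5: at [1] ⇒ [6]
  MvoVI TGTTAT/6: at [17, 26] ⇒ [23, 32]

Pooled cuts: [6, 16, 23, 32, 37, 40]

Fragments:
  [0,6): 6 bp
  [6,16): 10 bp
  [16,23): 7 bp
  [23,32): 9 bp
  [32,37): 5 bp
  [37,40): 3 bp
  [40,54): 14 bp

[3,5,6,7,9,10,14]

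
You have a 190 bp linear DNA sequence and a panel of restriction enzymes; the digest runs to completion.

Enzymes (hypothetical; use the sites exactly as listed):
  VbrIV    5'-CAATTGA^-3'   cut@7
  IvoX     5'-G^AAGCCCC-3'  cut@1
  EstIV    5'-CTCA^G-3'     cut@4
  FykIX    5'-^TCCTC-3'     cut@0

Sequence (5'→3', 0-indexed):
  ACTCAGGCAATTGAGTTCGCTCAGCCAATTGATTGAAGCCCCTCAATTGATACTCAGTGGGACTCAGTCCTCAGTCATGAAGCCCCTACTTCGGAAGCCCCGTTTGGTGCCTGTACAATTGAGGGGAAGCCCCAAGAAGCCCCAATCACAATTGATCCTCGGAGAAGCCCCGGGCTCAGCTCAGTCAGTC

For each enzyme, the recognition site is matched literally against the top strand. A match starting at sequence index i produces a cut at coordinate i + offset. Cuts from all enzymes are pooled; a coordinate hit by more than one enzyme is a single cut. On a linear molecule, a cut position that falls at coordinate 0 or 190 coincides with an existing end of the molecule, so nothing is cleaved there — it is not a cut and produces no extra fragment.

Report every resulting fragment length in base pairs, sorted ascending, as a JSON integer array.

Scan for sites:
  VbrIV CAATTGA/7: at [7, 25, 43, 115, 148] ⇒ [14, 32, 50, 122, 155]
  IvoX GAAGCCCC/1: at [34, 78, 93, 125, 135, 163] ⇒ [35, 79, 94, 126, 136, 164]
  EstIV CTCAG/4: at [1, 19, 52, 62, 69, 174, 179] ⇒ [5, 23, 56, 66, 73, 178, 183]
  FykIX TCCTC/0: at [67, 155] ⇒ [67, 155]

Pooled cuts: [5, 14, 23, 32, 35, 50, 56, 66, 67, 73, 79, 94, 122, 126, 136, 155, 164, 178, 183]

Fragment lengths:
  [0,5): 5 bp
  [5,14): 9 bp
  [14,23): 9 bp
  [23,32): 9 bp
  [32,35): 3 bp
  [35,50): 15 bp
  [50,56): 6 bp
  [56,66): 10 bp
  [66,67): 1 bp
  [67,73): 6 bp
  [73,79): 6 bp
  [79,94): 15 bp
  [94,122): 28 bp
  [122,126): 4 bp
  [126,136): 10 bp
  [136,155): 19 bp
  [155,164): 9 bp
  [164,178): 14 bp
  [178,183): 5 bp
  [183,190): 7 bp

[1,3,4,5,5,6,6,6,7,9,9,9,9,10,10,14,15,15,19,28]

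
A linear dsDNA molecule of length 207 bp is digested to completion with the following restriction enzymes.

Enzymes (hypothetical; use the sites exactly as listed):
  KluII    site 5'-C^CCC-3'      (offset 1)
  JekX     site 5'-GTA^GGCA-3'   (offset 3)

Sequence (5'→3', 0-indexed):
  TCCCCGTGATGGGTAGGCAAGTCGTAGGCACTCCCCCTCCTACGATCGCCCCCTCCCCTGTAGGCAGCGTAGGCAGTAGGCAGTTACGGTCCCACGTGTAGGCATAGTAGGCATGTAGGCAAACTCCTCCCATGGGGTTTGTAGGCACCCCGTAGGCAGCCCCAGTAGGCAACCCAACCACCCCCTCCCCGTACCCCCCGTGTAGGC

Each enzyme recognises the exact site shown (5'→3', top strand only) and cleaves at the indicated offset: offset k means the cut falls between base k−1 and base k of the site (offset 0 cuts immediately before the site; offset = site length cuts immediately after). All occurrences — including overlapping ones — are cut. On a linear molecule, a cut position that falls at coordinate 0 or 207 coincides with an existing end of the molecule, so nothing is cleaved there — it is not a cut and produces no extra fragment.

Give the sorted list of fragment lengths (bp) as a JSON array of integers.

[1,1,1,1,1,2,5,5,5,6,6,7,7,7,7,7,8,9,9,11,11,13,14,15,22,26]

Site scan:
  KluII CCCC/1: at [1, 32, 33, 48, 49, 54, 147, 159, 180, 181, 186, 193, 194, 195] ⇒ [2, 33, 34, 49, 50, 55, 148, 160, 181, 182, 187, 194, 195, 196]
  JekX GTAGGCA/3: at [12, 23, 59, 68, 75, 97, 106, 114, 140, 151, 164] ⇒ [15, 26, 62, 71, 78, 100, 109, 117, 143, 154, 167]

All cut coordinates (distinct, sorted): [2, 15, 26, 33, 34, 49, 50, 55, 62, 71, 78, 100, 109, 117, 143, 148, 154, 160, 167, 181, 182, 187, 194, 195, 196]

Fragment lengths:
  [0,2): 2 bp
  [2,15): 13 bp
  [15,26): 11 bp
  [26,33): 7 bp
  [33,34): 1 bp
  [34,49): 15 bp
  [49,50): 1 bp
  [50,55): 5 bp
  [55,62): 7 bp
  [62,71): 9 bp
  [71,78): 7 bp
  [78,100): 22 bp
  [100,109): 9 bp
  [109,117): 8 bp
  [117,143): 26 bp
  [143,148): 5 bp
  [148,154): 6 bp
  [154,160): 6 bp
  [160,167): 7 bp
  [167,181): 14 bp
  [181,182): 1 bp
  [182,187): 5 bp
  [187,194): 7 bp
  [194,195): 1 bp
  [195,196): 1 bp
  [196,207): 11 bp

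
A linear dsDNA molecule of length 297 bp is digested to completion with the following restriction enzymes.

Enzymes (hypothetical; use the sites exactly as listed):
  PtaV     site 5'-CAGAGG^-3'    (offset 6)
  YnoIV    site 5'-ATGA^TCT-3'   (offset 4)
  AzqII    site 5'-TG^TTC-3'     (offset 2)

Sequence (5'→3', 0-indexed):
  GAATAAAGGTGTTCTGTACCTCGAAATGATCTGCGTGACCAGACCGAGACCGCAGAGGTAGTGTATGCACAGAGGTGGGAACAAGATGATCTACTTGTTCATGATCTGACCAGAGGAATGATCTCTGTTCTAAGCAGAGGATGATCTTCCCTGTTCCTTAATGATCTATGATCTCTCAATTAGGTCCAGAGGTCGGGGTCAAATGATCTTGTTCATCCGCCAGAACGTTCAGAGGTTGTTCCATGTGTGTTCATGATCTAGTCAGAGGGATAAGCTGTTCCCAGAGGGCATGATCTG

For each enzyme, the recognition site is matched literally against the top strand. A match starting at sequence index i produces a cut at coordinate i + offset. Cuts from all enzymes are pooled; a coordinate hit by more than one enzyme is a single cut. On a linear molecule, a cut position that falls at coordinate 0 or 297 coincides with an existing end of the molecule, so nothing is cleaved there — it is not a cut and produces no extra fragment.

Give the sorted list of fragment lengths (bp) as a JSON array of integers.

[3,4,4,5,5,6,6,7,7,7,8,9,9,10,11,11,11,12,12,13,14,14,17,18,21,24,29]

Site scan:
  PtaV CAGAGG/6: at [52, 69, 110, 134, 186, 229, 262, 281] ⇒ [58, 75, 116, 140, 192, 235, 268, 287]
  YnoIV ATGATCT/4: at [25, 85, 100, 117, 140, 160, 167, 202, 252, 289] ⇒ [29, 89, 104, 121, 144, 164, 171, 206, 256, 293]
  AzqII TGTTC/2: at [9, 95, 125, 151, 209, 236, 247, 275] ⇒ [11, 97, 127, 153, 211, 238, 249, 277]

All cut coordinates (distinct, sorted): [11, 29, 58, 75, 89, 97, 104, 116, 121, 127, 140, 144, 153, 164, 171, 192, 206, 211, 235, 238, 249, 256, 268, 277, 287, 293]

Fragments:
  [0,11): 11 bp
  [11,29): 18 bp
  [29,58): 29 bp
  [58,75): 17 bp
  [75,89): 14 bp
  [89,97): 8 bp
  [97,104): 7 bp
  [104,116): 12 bp
  [116,121): 5 bp
  [121,127): 6 bp
  [127,140): 13 bp
  [140,144): 4 bp
  [144,153): 9 bp
  [153,164): 11 bp
  [164,171): 7 bp
  [171,192): 21 bp
  [192,206): 14 bp
  [206,211): 5 bp
  [211,235): 24 bp
  [235,238): 3 bp
  [238,249): 11 bp
  [249,256): 7 bp
  [256,268): 12 bp
  [268,277): 9 bp
  [277,287): 10 bp
  [287,293): 6 bp
  [293,297): 4 bp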